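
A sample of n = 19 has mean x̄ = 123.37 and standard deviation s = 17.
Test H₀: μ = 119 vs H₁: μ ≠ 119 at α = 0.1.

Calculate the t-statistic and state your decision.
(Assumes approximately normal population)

Answer: t = 1.1205, fail to reject H₀

Derivation:
df = n - 1 = 18
SE = s/√n = 17/√19 = 3.9001
t = (x̄ - μ₀)/SE = (123.37 - 119)/3.9001 = 1.1205
Critical value: t_{0.05,18} = ±1.734
p-value ≈ 0.2772
Decision: fail to reject H₀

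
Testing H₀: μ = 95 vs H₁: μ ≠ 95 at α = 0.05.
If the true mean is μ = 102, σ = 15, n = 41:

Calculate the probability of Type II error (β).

Answer: β ≈ 0.1520

Derivation:
SE = σ/√n = 15/√41 = 2.3426
Critical values: μ₀ ± z_0.025×SE = 95 ± 1.960×2.3426
Acceptance region: (90.4085, 99.5915)
Under H₁ (μ = 102): z_high = (99.5915 - 102)/2.3426 = -1.0281, z_low = (90.4085 - 102)/2.3426 = -4.9481
β = P(not reject | H₁) = Φ(-1.0281) - Φ(-4.9481) ≈ 0.1520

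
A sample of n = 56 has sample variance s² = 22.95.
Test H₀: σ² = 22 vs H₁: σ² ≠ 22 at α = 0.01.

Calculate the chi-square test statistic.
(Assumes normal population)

df = n - 1 = 55
χ² = (n-1)s²/σ₀² = 55×22.95/22 = 57.3750
Critical values: χ²_{0.995,55} = 31.735, χ²_{0.005,55} = 85.749
Rejection region: χ² < 31.735 or χ² > 85.749
Decision: fail to reject H₀

Answer: χ² = 57.3750, fail to reject H₀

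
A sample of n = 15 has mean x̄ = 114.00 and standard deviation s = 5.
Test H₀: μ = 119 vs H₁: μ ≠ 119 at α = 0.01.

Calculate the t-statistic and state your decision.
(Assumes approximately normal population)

df = n - 1 = 14
SE = s/√n = 5/√15 = 1.2910
t = (x̄ - μ₀)/SE = (114.00 - 119)/1.2910 = -3.8730
Critical value: t_{0.005,14} = ±2.977
p-value ≈ 0.0017
Decision: reject H₀

Answer: t = -3.8730, reject H₀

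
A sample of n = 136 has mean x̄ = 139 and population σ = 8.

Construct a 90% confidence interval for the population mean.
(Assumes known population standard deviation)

Confidence level: 90%, α = 0.1
z_0.05 = 1.645
SE = σ/√n = 8/√136 = 0.6860
Margin of error = 1.645 × 0.6860 = 1.1285
CI: x̄ ± margin = 139 ± 1.1285
CI: (137.8715, 140.1285)

Answer: (137.8715, 140.1285)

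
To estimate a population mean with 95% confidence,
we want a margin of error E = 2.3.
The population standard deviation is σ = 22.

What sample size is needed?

z_0.025 = 1.960
n = (z×σ/E)² = (1.960×22/2.3)²
n = 351.4810
Round up: n = 352

Answer: n = 352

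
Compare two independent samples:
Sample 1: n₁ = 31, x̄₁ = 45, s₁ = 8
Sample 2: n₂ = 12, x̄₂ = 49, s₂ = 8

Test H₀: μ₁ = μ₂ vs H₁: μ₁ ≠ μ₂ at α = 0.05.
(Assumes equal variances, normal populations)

Pooled variance: s²_p = [30×8² + 11×8²]/(41) = 64.0000
s_p = 8.0000
SE = s_p×√(1/n₁ + 1/n₂) = 8.0000×√(1/31 + 1/12) = 2.7199
t = (x̄₁ - x̄₂)/SE = (45 - 49)/2.7199 = -1.4706
df = 41, t-critical = ±2.020
Decision: fail to reject H₀

Answer: t = -1.4706, fail to reject H₀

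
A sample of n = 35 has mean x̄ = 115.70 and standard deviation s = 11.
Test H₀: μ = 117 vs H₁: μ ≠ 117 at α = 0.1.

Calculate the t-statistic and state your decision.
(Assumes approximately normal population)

df = n - 1 = 34
SE = s/√n = 11/√35 = 1.8593
t = (x̄ - μ₀)/SE = (115.70 - 117)/1.8593 = -0.6992
Critical value: t_{0.05,34} = ±1.691
p-value ≈ 0.4892
Decision: fail to reject H₀

Answer: t = -0.6992, fail to reject H₀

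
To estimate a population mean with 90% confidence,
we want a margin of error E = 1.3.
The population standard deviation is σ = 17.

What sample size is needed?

Answer: n = 463

Derivation:
z_0.05 = 1.645
n = (z×σ/E)² = (1.645×17/1.3)²
n = 462.7463
Round up: n = 463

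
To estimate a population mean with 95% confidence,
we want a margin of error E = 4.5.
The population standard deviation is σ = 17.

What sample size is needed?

z_0.025 = 1.960
n = (z×σ/E)² = (1.960×17/4.5)²
n = 54.8258
Round up: n = 55

Answer: n = 55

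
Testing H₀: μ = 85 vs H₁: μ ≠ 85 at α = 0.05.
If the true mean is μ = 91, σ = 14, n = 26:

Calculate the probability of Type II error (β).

Answer: β ≈ 0.4109

Derivation:
SE = σ/√n = 14/√26 = 2.7456
Critical values: μ₀ ± z_0.025×SE = 85 ± 1.960×2.7456
Acceptance region: (79.6186, 90.3814)
Under H₁ (μ = 91): z_high = (90.3814 - 91)/2.7456 = -0.2253, z_low = (79.6186 - 91)/2.7456 = -4.1453
β = P(not reject | H₁) = Φ(-0.2253) - Φ(-4.1453) ≈ 0.4109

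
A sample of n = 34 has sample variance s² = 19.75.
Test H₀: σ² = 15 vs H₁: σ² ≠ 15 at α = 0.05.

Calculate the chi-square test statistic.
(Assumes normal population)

df = n - 1 = 33
χ² = (n-1)s²/σ₀² = 33×19.75/15 = 43.4500
Critical values: χ²_{0.975,33} = 19.047, χ²_{0.025,33} = 50.725
Rejection region: χ² < 19.047 or χ² > 50.725
Decision: fail to reject H₀

Answer: χ² = 43.4500, fail to reject H₀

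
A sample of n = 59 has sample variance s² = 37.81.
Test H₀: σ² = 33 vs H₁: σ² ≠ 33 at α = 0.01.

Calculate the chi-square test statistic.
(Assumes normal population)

Answer: χ² = 66.4539, fail to reject H₀

Derivation:
df = n - 1 = 58
χ² = (n-1)s²/σ₀² = 58×37.81/33 = 66.4539
Critical values: χ²_{0.995,58} = 34.008, χ²_{0.005,58} = 89.477
Rejection region: χ² < 34.008 or χ² > 89.477
Decision: fail to reject H₀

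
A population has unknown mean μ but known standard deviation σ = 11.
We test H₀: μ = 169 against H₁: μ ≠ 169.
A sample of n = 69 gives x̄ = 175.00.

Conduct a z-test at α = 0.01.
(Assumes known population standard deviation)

Answer: z = 4.5310, reject H₀

Derivation:
Standard error: SE = σ/√n = 11/√69 = 1.3242
z-statistic: z = (x̄ - μ₀)/SE = (175.00 - 169)/1.3242 = 4.5310
Critical value: ±2.576
p-value < 0.0001
Decision: reject H₀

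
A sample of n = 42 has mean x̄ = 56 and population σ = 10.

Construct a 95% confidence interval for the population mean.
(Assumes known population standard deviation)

Answer: (52.9757, 59.0243)

Derivation:
Confidence level: 95%, α = 0.05
z_0.025 = 1.960
SE = σ/√n = 10/√42 = 1.5430
Margin of error = 1.960 × 1.5430 = 3.0243
CI: x̄ ± margin = 56 ± 3.0243
CI: (52.9757, 59.0243)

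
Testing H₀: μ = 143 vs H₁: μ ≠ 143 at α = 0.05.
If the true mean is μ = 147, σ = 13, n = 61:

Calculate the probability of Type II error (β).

Answer: β ≈ 0.3288

Derivation:
SE = σ/√n = 13/√61 = 1.6645
Critical values: μ₀ ± z_0.025×SE = 143 ± 1.960×1.6645
Acceptance region: (139.7376, 146.2624)
Under H₁ (μ = 147): z_high = (146.2624 - 147)/1.6645 = -0.4431, z_low = (139.7376 - 147)/1.6645 = -4.3631
β = P(not reject | H₁) = Φ(-0.4431) - Φ(-4.3631) ≈ 0.3288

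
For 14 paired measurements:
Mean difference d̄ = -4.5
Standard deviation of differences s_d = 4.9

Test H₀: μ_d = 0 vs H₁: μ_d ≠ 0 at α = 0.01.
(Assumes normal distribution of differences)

Answer: t = -3.4362, reject H₀

Derivation:
df = n - 1 = 13
SE = s_d/√n = 4.9/√14 = 1.3096
t = d̄/SE = -4.5/1.3096 = -3.4362
Critical value: t_{0.005,13} = ±3.012
p-value ≈ 0.0044
Decision: reject H₀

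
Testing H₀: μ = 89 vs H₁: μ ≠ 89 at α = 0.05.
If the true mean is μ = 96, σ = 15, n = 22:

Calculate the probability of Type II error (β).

Answer: β ≈ 0.4095

Derivation:
SE = σ/√n = 15/√22 = 3.1980
Critical values: μ₀ ± z_0.025×SE = 89 ± 1.960×3.1980
Acceptance region: (82.7319, 95.2681)
Under H₁ (μ = 96): z_high = (95.2681 - 96)/3.1980 = -0.2289, z_low = (82.7319 - 96)/3.1980 = -4.1489
β = P(not reject | H₁) = Φ(-0.2289) - Φ(-4.1489) ≈ 0.4095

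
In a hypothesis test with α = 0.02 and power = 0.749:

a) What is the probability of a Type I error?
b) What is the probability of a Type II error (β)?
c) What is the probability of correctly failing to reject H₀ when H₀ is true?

Answer: a) 0.02, b) 0.251, c) 0.98

Derivation:
a) Type I error probability = α = 0.02
b) Power = P(reject H₀ | H₁ true) = 1 - β = 0.749, so Type II error probability = β = 1 - Power = 0.251
c) P(fail to reject H₀ | H₀ true) = 1 - α = 0.98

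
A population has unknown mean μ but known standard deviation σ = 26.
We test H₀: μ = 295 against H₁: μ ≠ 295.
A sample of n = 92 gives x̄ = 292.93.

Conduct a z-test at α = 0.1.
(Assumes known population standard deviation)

Standard error: SE = σ/√n = 26/√92 = 2.7107
z-statistic: z = (x̄ - μ₀)/SE = (292.93 - 295)/2.7107 = -0.7636
Critical value: ±1.645
p-value = 0.4451
Decision: fail to reject H₀

Answer: z = -0.7636, fail to reject H₀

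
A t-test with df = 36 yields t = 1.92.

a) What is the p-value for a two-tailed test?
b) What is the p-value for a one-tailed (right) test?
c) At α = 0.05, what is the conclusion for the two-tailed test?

Using t-distribution with df = 36:
a) Two-tailed: p = 2×P(T > 1.92) = 0.0628
b) One-tailed: p = P(T > 1.92) = 0.0314
c) 0.0628 ≥ 0.05, fail to reject H₀

Answer: a) 0.0628, b) 0.0314, c) fail to reject H₀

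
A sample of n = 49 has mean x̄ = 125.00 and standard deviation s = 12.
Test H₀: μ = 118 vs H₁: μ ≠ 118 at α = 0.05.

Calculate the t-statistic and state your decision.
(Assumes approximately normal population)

Answer: t = 4.0833, reject H₀

Derivation:
df = n - 1 = 48
SE = s/√n = 12/√49 = 1.7143
t = (x̄ - μ₀)/SE = (125.00 - 118)/1.7143 = 4.0833
Critical value: t_{0.025,48} = ±2.011
p-value ≈ 0.0002
Decision: reject H₀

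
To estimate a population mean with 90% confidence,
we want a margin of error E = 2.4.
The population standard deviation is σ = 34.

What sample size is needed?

Answer: n = 544

Derivation:
z_0.05 = 1.645
n = (z×σ/E)² = (1.645×34/2.4)²
n = 543.0842
Round up: n = 544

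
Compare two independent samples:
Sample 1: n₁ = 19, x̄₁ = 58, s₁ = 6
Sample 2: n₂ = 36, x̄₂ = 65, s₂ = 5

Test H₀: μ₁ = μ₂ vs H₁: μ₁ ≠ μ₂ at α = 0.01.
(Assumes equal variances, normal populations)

Pooled variance: s²_p = [18×6² + 35×5²]/(53) = 28.7358
s_p = 5.3606
SE = s_p×√(1/n₁ + 1/n₂) = 5.3606×√(1/19 + 1/36) = 1.5201
t = (x̄₁ - x̄₂)/SE = (58 - 65)/1.5201 = -4.6050
df = 53, t-critical = ±2.672
Decision: reject H₀

Answer: t = -4.6050, reject H₀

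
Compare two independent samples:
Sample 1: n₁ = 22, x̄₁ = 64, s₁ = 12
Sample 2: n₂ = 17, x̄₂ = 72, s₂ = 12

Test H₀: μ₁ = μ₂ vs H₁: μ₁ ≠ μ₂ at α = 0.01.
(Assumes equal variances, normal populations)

Answer: t = -2.0645, fail to reject H₀

Derivation:
Pooled variance: s²_p = [21×12² + 16×12²]/(37) = 144.0000
s_p = 12.0000
SE = s_p×√(1/n₁ + 1/n₂) = 12.0000×√(1/22 + 1/17) = 3.8751
t = (x̄₁ - x̄₂)/SE = (64 - 72)/3.8751 = -2.0645
df = 37, t-critical = ±2.715
Decision: fail to reject H₀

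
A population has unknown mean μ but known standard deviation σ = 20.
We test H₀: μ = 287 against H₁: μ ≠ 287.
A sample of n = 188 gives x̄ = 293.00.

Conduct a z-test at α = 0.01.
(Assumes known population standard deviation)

Standard error: SE = σ/√n = 20/√188 = 1.4586
z-statistic: z = (x̄ - μ₀)/SE = (293.00 - 287)/1.4586 = 4.1135
Critical value: ±2.576
p-value < 0.0001
Decision: reject H₀

Answer: z = 4.1135, reject H₀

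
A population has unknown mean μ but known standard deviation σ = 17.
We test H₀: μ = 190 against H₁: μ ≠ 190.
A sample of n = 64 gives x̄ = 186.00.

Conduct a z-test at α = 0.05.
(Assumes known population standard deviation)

Answer: z = -1.8824, fail to reject H₀

Derivation:
Standard error: SE = σ/√n = 17/√64 = 2.1250
z-statistic: z = (x̄ - μ₀)/SE = (186.00 - 190)/2.1250 = -1.8824
Critical value: ±1.960
p-value = 0.0598
Decision: fail to reject H₀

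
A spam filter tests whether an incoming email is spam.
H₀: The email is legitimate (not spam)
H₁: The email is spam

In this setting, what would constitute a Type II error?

Type I error (α): Rejecting H₀ when H₀ is true
Type II error (β): Failing to reject H₀ when H₁ is true

Answer: Letting a spam email through to the inbox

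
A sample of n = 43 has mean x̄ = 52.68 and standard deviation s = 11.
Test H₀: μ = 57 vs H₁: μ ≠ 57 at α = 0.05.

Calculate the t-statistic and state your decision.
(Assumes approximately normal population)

Answer: t = -2.5753, reject H₀

Derivation:
df = n - 1 = 42
SE = s/√n = 11/√43 = 1.6775
t = (x̄ - μ₀)/SE = (52.68 - 57)/1.6775 = -2.5753
Critical value: t_{0.025,42} = ±2.018
p-value ≈ 0.0136
Decision: reject H₀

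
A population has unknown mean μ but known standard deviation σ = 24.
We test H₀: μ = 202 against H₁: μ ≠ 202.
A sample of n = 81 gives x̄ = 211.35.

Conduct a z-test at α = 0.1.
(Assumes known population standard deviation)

Answer: z = 3.5062, reject H₀

Derivation:
Standard error: SE = σ/√n = 24/√81 = 2.6667
z-statistic: z = (x̄ - μ₀)/SE = (211.35 - 202)/2.6667 = 3.5062
Critical value: ±1.645
p-value = 0.0005
Decision: reject H₀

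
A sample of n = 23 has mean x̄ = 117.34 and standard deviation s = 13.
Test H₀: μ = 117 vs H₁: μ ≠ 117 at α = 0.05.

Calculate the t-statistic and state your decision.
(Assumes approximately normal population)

Answer: t = 0.1254, fail to reject H₀

Derivation:
df = n - 1 = 22
SE = s/√n = 13/√23 = 2.7107
t = (x̄ - μ₀)/SE = (117.34 - 117)/2.7107 = 0.1254
Critical value: t_{0.025,22} = ±2.074
p-value ≈ 0.9013
Decision: fail to reject H₀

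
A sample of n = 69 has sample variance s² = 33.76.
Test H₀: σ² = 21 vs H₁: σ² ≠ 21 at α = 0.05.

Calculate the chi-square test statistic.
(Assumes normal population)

df = n - 1 = 68
χ² = (n-1)s²/σ₀² = 68×33.76/21 = 109.3181
Critical values: χ²_{0.975,68} = 47.092, χ²_{0.025,68} = 92.689
Rejection region: χ² < 47.092 or χ² > 92.689
Decision: reject H₀

Answer: χ² = 109.3181, reject H₀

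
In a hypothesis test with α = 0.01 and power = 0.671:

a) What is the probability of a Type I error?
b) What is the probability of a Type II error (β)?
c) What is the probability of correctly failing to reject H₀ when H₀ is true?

Answer: a) 0.01, b) 0.329, c) 0.99

Derivation:
a) Type I error probability = α = 0.01
b) Power = P(reject H₀ | H₁ true) = 1 - β = 0.671, so Type II error probability = β = 1 - Power = 0.329
c) P(fail to reject H₀ | H₀ true) = 1 - α = 0.99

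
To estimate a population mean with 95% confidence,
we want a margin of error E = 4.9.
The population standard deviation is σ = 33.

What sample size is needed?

Answer: n = 175

Derivation:
z_0.025 = 1.960
n = (z×σ/E)² = (1.960×33/4.9)²
n = 174.2400
Round up: n = 175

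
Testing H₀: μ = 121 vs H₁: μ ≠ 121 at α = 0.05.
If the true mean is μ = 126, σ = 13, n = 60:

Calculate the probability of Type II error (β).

Answer: β ≈ 0.1541

Derivation:
SE = σ/√n = 13/√60 = 1.6783
Critical values: μ₀ ± z_0.025×SE = 121 ± 1.960×1.6783
Acceptance region: (117.7105, 124.2895)
Under H₁ (μ = 126): z_high = (124.2895 - 126)/1.6783 = -1.0192, z_low = (117.7105 - 126)/1.6783 = -4.9392
β = P(not reject | H₁) = Φ(-1.0192) - Φ(-4.9392) ≈ 0.1541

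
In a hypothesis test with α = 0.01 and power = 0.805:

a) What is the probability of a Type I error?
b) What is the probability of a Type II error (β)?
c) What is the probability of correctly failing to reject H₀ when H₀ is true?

a) Type I error probability = α = 0.01
b) Power = P(reject H₀ | H₁ true) = 1 - β = 0.805, so Type II error probability = β = 1 - Power = 0.195
c) P(fail to reject H₀ | H₀ true) = 1 - α = 0.99

Answer: a) 0.01, b) 0.195, c) 0.99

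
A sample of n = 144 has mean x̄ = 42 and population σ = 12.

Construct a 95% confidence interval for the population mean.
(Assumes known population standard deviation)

Answer: (40.0400, 43.9600)

Derivation:
Confidence level: 95%, α = 0.05
z_0.025 = 1.960
SE = σ/√n = 12/√144 = 1.0000
Margin of error = 1.960 × 1.0000 = 1.9600
CI: x̄ ± margin = 42 ± 1.9600
CI: (40.0400, 43.9600)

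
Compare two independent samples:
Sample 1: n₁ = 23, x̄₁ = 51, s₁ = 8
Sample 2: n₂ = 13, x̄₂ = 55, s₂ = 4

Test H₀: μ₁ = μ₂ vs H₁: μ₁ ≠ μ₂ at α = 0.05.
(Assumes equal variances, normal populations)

Answer: t = -1.6805, fail to reject H₀

Derivation:
Pooled variance: s²_p = [22×8² + 12×4²]/(34) = 47.0588
s_p = 6.8599
SE = s_p×√(1/n₁ + 1/n₂) = 6.8599×√(1/23 + 1/13) = 2.3803
t = (x̄₁ - x̄₂)/SE = (51 - 55)/2.3803 = -1.6805
df = 34, t-critical = ±2.032
Decision: fail to reject H₀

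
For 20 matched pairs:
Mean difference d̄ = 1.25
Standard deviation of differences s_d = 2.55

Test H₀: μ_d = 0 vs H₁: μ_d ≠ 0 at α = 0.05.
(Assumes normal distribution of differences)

df = n - 1 = 19
SE = s_d/√n = 2.55/√20 = 0.5702
t = d̄/SE = 1.25/0.5702 = 2.1922
Critical value: t_{0.025,19} = ±2.093
p-value ≈ 0.0410
Decision: reject H₀

Answer: t = 2.1922, reject H₀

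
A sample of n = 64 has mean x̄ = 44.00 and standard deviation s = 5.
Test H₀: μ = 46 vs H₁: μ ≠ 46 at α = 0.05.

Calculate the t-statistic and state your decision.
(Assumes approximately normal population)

Answer: t = -3.2000, reject H₀

Derivation:
df = n - 1 = 63
SE = s/√n = 5/√64 = 0.6250
t = (x̄ - μ₀)/SE = (44.00 - 46)/0.6250 = -3.2000
Critical value: t_{0.025,63} = ±1.998
p-value ≈ 0.0022
Decision: reject H₀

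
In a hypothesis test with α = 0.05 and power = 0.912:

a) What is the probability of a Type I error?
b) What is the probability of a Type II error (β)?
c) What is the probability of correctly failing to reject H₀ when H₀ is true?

Answer: a) 0.05, b) 0.088, c) 0.95

Derivation:
a) Type I error probability = α = 0.05
b) Power = P(reject H₀ | H₁ true) = 1 - β = 0.912, so Type II error probability = β = 1 - Power = 0.088
c) P(fail to reject H₀ | H₀ true) = 1 - α = 0.95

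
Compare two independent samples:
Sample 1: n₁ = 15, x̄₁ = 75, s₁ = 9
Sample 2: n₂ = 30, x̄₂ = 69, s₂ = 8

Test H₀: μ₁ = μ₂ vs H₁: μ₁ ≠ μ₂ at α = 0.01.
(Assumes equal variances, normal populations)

Pooled variance: s²_p = [14×9² + 29×8²]/(43) = 69.5349
s_p = 8.3388
SE = s_p×√(1/n₁ + 1/n₂) = 8.3388×√(1/15 + 1/30) = 2.6370
t = (x̄₁ - x̄₂)/SE = (75 - 69)/2.6370 = 2.2753
df = 43, t-critical = ±2.695
Decision: fail to reject H₀

Answer: t = 2.2753, fail to reject H₀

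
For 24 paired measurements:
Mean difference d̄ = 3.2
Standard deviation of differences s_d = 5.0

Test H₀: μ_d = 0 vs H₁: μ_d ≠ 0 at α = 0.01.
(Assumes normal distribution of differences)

Answer: t = 3.1354, reject H₀

Derivation:
df = n - 1 = 23
SE = s_d/√n = 5.0/√24 = 1.0206
t = d̄/SE = 3.2/1.0206 = 3.1354
Critical value: t_{0.005,23} = ±2.807
p-value ≈ 0.0046
Decision: reject H₀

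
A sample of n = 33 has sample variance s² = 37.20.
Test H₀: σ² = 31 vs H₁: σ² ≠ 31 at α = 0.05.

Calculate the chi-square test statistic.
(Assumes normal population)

df = n - 1 = 32
χ² = (n-1)s²/σ₀² = 32×37.20/31 = 38.4000
Critical values: χ²_{0.975,32} = 18.291, χ²_{0.025,32} = 49.480
Rejection region: χ² < 18.291 or χ² > 49.480
Decision: fail to reject H₀

Answer: χ² = 38.4000, fail to reject H₀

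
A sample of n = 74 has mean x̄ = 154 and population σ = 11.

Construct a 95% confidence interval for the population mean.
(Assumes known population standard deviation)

Confidence level: 95%, α = 0.05
z_0.025 = 1.960
SE = σ/√n = 11/√74 = 1.2787
Margin of error = 1.960 × 1.2787 = 2.5063
CI: x̄ ± margin = 154 ± 2.5063
CI: (151.4937, 156.5063)

Answer: (151.4937, 156.5063)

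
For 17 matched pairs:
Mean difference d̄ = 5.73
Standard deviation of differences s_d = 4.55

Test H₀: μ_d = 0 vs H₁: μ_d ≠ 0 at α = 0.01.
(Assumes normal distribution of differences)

df = n - 1 = 16
SE = s_d/√n = 4.55/√17 = 1.1035
t = d̄/SE = 5.73/1.1035 = 5.1926
Critical value: t_{0.005,16} = ±2.921
p-value ≈ 0.0001
Decision: reject H₀

Answer: t = 5.1926, reject H₀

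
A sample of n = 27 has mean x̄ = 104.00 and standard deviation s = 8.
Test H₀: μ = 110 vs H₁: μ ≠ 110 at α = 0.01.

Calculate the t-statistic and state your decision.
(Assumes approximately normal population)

Answer: t = -3.8971, reject H₀

Derivation:
df = n - 1 = 26
SE = s/√n = 8/√27 = 1.5396
t = (x̄ - μ₀)/SE = (104.00 - 110)/1.5396 = -3.8971
Critical value: t_{0.005,26} = ±2.779
p-value ≈ 0.0006
Decision: reject H₀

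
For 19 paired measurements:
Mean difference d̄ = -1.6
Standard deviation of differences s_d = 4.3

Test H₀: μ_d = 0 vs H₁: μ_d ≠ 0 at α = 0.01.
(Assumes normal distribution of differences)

df = n - 1 = 18
SE = s_d/√n = 4.3/√19 = 0.9865
t = d̄/SE = -1.6/0.9865 = -1.6219
Critical value: t_{0.005,18} = ±2.878
p-value ≈ 0.1222
Decision: fail to reject H₀

Answer: t = -1.6219, fail to reject H₀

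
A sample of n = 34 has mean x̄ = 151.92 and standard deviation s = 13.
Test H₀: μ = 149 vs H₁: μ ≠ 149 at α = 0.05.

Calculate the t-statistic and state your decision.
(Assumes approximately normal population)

Answer: t = 1.3097, fail to reject H₀

Derivation:
df = n - 1 = 33
SE = s/√n = 13/√34 = 2.2295
t = (x̄ - μ₀)/SE = (151.92 - 149)/2.2295 = 1.3097
Critical value: t_{0.025,33} = ±2.035
p-value ≈ 0.1993
Decision: fail to reject H₀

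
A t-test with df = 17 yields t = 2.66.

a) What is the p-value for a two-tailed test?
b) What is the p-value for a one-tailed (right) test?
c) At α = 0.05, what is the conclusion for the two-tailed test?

Answer: a) 0.0165, b) 0.0082, c) reject H₀

Derivation:
Using t-distribution with df = 17:
a) Two-tailed: p = 2×P(T > 2.66) = 0.0165
b) One-tailed: p = P(T > 2.66) = 0.0082
c) 0.0165 < 0.05, reject H₀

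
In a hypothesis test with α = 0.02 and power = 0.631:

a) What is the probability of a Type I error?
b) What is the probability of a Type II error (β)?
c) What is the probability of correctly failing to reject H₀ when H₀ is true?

Answer: a) 0.02, b) 0.369, c) 0.98

Derivation:
a) Type I error probability = α = 0.02
b) Power = P(reject H₀ | H₁ true) = 1 - β = 0.631, so Type II error probability = β = 1 - Power = 0.369
c) P(fail to reject H₀ | H₀ true) = 1 - α = 0.98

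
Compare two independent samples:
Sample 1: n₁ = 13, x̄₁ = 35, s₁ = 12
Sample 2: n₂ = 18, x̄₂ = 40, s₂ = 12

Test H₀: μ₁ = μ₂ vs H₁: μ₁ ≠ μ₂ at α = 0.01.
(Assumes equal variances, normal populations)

Answer: t = -1.1448, fail to reject H₀

Derivation:
Pooled variance: s²_p = [12×12² + 17×12²]/(29) = 144.0000
s_p = 12.0000
SE = s_p×√(1/n₁ + 1/n₂) = 12.0000×√(1/13 + 1/18) = 4.3677
t = (x̄₁ - x̄₂)/SE = (35 - 40)/4.3677 = -1.1448
df = 29, t-critical = ±2.756
Decision: fail to reject H₀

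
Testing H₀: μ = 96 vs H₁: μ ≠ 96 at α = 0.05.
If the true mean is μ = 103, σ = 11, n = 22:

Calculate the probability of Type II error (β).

Answer: β ≈ 0.1527

Derivation:
SE = σ/√n = 11/√22 = 2.3452
Critical values: μ₀ ± z_0.025×SE = 96 ± 1.960×2.3452
Acceptance region: (91.4034, 100.5966)
Under H₁ (μ = 103): z_high = (100.5966 - 103)/2.3452 = -1.0248, z_low = (91.4034 - 103)/2.3452 = -4.9448
β = P(not reject | H₁) = Φ(-1.0248) - Φ(-4.9448) ≈ 0.1527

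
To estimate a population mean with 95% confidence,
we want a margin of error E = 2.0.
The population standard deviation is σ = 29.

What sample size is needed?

z_0.025 = 1.960
n = (z×σ/E)² = (1.960×29/2.0)²
n = 807.6964
Round up: n = 808

Answer: n = 808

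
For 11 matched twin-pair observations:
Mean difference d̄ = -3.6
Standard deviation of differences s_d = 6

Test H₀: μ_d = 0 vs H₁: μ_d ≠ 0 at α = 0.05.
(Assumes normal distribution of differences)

df = n - 1 = 10
SE = s_d/√n = 6/√11 = 1.8091
t = d̄/SE = -3.6/1.8091 = -1.9899
Critical value: t_{0.025,10} = ±2.228
p-value ≈ 0.0746
Decision: fail to reject H₀

Answer: t = -1.9899, fail to reject H₀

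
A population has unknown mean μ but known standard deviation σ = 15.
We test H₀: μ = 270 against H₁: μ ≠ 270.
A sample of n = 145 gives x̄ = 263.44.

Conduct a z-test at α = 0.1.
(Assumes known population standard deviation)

Answer: z = -5.2661, reject H₀

Derivation:
Standard error: SE = σ/√n = 15/√145 = 1.2457
z-statistic: z = (x̄ - μ₀)/SE = (263.44 - 270)/1.2457 = -5.2661
Critical value: ±1.645
p-value < 0.0001
Decision: reject H₀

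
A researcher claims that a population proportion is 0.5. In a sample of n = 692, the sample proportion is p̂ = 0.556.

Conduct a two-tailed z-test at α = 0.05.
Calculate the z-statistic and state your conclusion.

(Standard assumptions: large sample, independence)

Answer: z = 2.9463, reject H₀

Derivation:
H₀: p = 0.5, H₁: p ≠ 0.5
Standard error: SE = √(p₀(1-p₀)/n) = √(0.5×0.5/692) = 0.019007
z-statistic: z = (p̂ - p₀)/SE = (0.556 - 0.5)/0.019007 = 2.9463
Critical value: z_0.025 = ±1.960
p-value = 0.0032
Decision: reject H₀ at α = 0.05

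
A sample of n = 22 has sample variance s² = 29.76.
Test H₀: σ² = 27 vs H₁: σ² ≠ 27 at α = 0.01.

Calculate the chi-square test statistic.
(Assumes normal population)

df = n - 1 = 21
χ² = (n-1)s²/σ₀² = 21×29.76/27 = 23.1467
Critical values: χ²_{0.995,21} = 8.034, χ²_{0.005,21} = 41.401
Rejection region: χ² < 8.034 or χ² > 41.401
Decision: fail to reject H₀

Answer: χ² = 23.1467, fail to reject H₀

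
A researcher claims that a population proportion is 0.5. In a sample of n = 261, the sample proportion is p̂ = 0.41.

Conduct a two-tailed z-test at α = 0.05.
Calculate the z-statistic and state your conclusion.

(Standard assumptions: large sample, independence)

H₀: p = 0.5, H₁: p ≠ 0.5
Standard error: SE = √(p₀(1-p₀)/n) = √(0.5×0.5/261) = 0.030949
z-statistic: z = (p̂ - p₀)/SE = (0.41 - 0.5)/0.030949 = -2.9080
Critical value: z_0.025 = ±1.960
p-value = 0.0036
Decision: reject H₀ at α = 0.05

Answer: z = -2.9080, reject H₀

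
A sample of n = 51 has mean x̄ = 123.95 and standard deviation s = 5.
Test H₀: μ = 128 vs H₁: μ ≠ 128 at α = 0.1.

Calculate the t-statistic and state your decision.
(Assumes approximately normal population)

df = n - 1 = 50
SE = s/√n = 5/√51 = 0.7001
t = (x̄ - μ₀)/SE = (123.95 - 128)/0.7001 = -5.7849
Critical value: t_{0.05,50} = ±1.676
p-value < 0.0001
Decision: reject H₀

Answer: t = -5.7849, reject H₀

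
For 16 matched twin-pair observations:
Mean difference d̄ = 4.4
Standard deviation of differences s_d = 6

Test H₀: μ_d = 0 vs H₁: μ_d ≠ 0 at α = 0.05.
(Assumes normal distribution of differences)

df = n - 1 = 15
SE = s_d/√n = 6/√16 = 1.5000
t = d̄/SE = 4.4/1.5000 = 2.9333
Critical value: t_{0.025,15} = ±2.131
p-value ≈ 0.0103
Decision: reject H₀

Answer: t = 2.9333, reject H₀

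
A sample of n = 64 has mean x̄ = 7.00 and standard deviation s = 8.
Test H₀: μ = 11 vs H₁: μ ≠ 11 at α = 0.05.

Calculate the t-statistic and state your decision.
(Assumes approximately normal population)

Answer: t = -4.0000, reject H₀

Derivation:
df = n - 1 = 63
SE = s/√n = 8/√64 = 1.0000
t = (x̄ - μ₀)/SE = (7.00 - 11)/1.0000 = -4.0000
Critical value: t_{0.025,63} = ±1.998
p-value ≈ 0.0002
Decision: reject H₀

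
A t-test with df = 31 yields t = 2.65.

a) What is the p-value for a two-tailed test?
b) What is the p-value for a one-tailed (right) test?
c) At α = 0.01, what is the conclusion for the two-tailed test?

Using t-distribution with df = 31:
a) Two-tailed: p = 2×P(T > 2.65) = 0.0126
b) One-tailed: p = P(T > 2.65) = 0.0063
c) 0.0126 ≥ 0.01, fail to reject H₀

Answer: a) 0.0126, b) 0.0063, c) fail to reject H₀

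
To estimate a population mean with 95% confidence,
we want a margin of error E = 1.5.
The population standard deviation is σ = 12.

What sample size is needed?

z_0.025 = 1.960
n = (z×σ/E)² = (1.960×12/1.5)²
n = 245.8624
Round up: n = 246

Answer: n = 246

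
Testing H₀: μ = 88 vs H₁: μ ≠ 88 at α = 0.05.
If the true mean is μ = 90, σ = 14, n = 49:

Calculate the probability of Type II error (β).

SE = σ/√n = 14/√49 = 2.0000
Critical values: μ₀ ± z_0.025×SE = 88 ± 1.960×2.0000
Acceptance region: (84.0800, 91.9200)
Under H₁ (μ = 90): z_high = (91.9200 - 90)/2.0000 = 0.9600, z_low = (84.0800 - 90)/2.0000 = -2.9600
β = P(not reject | H₁) = Φ(0.9600) - Φ(-2.9600) ≈ 0.8299

Answer: β ≈ 0.8299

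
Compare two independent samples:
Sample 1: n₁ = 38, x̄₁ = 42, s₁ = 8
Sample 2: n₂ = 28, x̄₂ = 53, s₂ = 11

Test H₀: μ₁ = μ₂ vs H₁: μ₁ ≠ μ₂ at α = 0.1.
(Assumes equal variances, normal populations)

Answer: t = -4.7069, reject H₀

Derivation:
Pooled variance: s²_p = [37×8² + 27×11²]/(64) = 88.0469
s_p = 9.3833
SE = s_p×√(1/n₁ + 1/n₂) = 9.3833×√(1/38 + 1/28) = 2.3370
t = (x̄₁ - x̄₂)/SE = (42 - 53)/2.3370 = -4.7069
df = 64, t-critical = ±1.669
Decision: reject H₀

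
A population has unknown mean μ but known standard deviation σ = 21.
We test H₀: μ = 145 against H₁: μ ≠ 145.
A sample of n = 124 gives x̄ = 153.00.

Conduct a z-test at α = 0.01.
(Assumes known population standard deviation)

Answer: z = 4.2420, reject H₀

Derivation:
Standard error: SE = σ/√n = 21/√124 = 1.8859
z-statistic: z = (x̄ - μ₀)/SE = (153.00 - 145)/1.8859 = 4.2420
Critical value: ±2.576
p-value < 0.0001
Decision: reject H₀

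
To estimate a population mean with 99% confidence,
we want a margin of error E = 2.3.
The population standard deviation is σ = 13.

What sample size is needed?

z_0.005 = 2.576
n = (z×σ/E)² = (2.576×13/2.3)²
n = 211.9936
Round up: n = 212

Answer: n = 212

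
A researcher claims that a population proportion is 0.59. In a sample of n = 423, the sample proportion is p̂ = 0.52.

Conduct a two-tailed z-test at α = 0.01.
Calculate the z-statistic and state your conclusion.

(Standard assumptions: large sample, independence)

H₀: p = 0.59, H₁: p ≠ 0.59
Standard error: SE = √(p₀(1-p₀)/n) = √(0.59×0.41/423) = 0.023914
z-statistic: z = (p̂ - p₀)/SE = (0.52 - 0.59)/0.023914 = -2.9272
Critical value: z_0.005 = ±2.576
p-value = 0.0034
Decision: reject H₀ at α = 0.01

Answer: z = -2.9272, reject H₀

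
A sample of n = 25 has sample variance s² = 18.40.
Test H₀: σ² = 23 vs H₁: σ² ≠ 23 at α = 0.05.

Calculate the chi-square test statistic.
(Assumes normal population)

df = n - 1 = 24
χ² = (n-1)s²/σ₀² = 24×18.40/23 = 19.2000
Critical values: χ²_{0.975,24} = 12.401, χ²_{0.025,24} = 39.364
Rejection region: χ² < 12.401 or χ² > 39.364
Decision: fail to reject H₀

Answer: χ² = 19.2000, fail to reject H₀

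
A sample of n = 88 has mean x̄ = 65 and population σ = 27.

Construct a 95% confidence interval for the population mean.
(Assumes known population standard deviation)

Confidence level: 95%, α = 0.05
z_0.025 = 1.960
SE = σ/√n = 27/√88 = 2.8782
Margin of error = 1.960 × 2.8782 = 5.6413
CI: x̄ ± margin = 65 ± 5.6413
CI: (59.3587, 70.6413)

Answer: (59.3587, 70.6413)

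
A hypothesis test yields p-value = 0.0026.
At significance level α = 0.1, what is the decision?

Answer: reject H₀

Derivation:
Compare p-value to α:
0.0026 < 0.1
Decision: reject H₀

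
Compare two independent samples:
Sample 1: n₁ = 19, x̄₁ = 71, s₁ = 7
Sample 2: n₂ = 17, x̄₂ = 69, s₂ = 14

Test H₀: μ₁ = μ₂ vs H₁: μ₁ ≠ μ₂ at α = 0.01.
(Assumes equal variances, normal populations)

Pooled variance: s²_p = [18×7² + 16×14²]/(34) = 118.1765
s_p = 10.8709
SE = s_p×√(1/n₁ + 1/n₂) = 10.8709×√(1/19 + 1/17) = 3.6292
t = (x̄₁ - x̄₂)/SE = (71 - 69)/3.6292 = 0.5511
df = 34, t-critical = ±2.728
Decision: fail to reject H₀

Answer: t = 0.5511, fail to reject H₀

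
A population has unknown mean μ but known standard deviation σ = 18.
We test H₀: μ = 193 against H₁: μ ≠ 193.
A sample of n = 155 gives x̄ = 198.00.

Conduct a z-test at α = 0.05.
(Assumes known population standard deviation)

Standard error: SE = σ/√n = 18/√155 = 1.4458
z-statistic: z = (x̄ - μ₀)/SE = (198.00 - 193)/1.4458 = 3.4583
Critical value: ±1.960
p-value = 0.0005
Decision: reject H₀

Answer: z = 3.4583, reject H₀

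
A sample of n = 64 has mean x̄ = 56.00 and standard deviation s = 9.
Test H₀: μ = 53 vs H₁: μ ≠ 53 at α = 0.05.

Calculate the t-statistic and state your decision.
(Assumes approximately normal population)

df = n - 1 = 63
SE = s/√n = 9/√64 = 1.1250
t = (x̄ - μ₀)/SE = (56.00 - 53)/1.1250 = 2.6667
Critical value: t_{0.025,63} = ±1.998
p-value ≈ 0.0097
Decision: reject H₀

Answer: t = 2.6667, reject H₀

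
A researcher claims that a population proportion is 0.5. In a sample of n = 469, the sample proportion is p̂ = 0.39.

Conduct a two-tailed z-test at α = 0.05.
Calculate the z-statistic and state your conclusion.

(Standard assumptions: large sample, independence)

H₀: p = 0.5, H₁: p ≠ 0.5
Standard error: SE = √(p₀(1-p₀)/n) = √(0.5×0.5/469) = 0.023088
z-statistic: z = (p̂ - p₀)/SE = (0.39 - 0.5)/0.023088 = -4.7644
Critical value: z_0.025 = ±1.960
p-value < 0.0001
Decision: reject H₀ at α = 0.05

Answer: z = -4.7644, reject H₀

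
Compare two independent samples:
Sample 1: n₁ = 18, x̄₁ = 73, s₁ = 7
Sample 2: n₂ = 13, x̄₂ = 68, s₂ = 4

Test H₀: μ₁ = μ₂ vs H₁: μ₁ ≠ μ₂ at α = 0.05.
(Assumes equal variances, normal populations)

Answer: t = 2.3106, reject H₀

Derivation:
Pooled variance: s²_p = [17×7² + 12×4²]/(29) = 35.3448
s_p = 5.9451
SE = s_p×√(1/n₁ + 1/n₂) = 5.9451×√(1/18 + 1/13) = 2.1639
t = (x̄₁ - x̄₂)/SE = (73 - 68)/2.1639 = 2.3106
df = 29, t-critical = ±2.045
Decision: reject H₀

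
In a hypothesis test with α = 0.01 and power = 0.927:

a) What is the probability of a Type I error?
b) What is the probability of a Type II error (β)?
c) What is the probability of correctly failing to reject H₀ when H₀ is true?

a) Type I error probability = α = 0.01
b) Power = P(reject H₀ | H₁ true) = 1 - β = 0.927, so Type II error probability = β = 1 - Power = 0.073
c) P(fail to reject H₀ | H₀ true) = 1 - α = 0.99

Answer: a) 0.01, b) 0.073, c) 0.99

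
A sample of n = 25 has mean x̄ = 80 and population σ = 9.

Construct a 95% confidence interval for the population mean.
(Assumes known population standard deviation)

Answer: (76.4720, 83.5280)

Derivation:
Confidence level: 95%, α = 0.05
z_0.025 = 1.960
SE = σ/√n = 9/√25 = 1.8000
Margin of error = 1.960 × 1.8000 = 3.5280
CI: x̄ ± margin = 80 ± 3.5280
CI: (76.4720, 83.5280)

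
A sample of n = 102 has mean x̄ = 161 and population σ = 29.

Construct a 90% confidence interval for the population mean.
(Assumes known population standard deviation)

Confidence level: 90%, α = 0.1
z_0.05 = 1.645
SE = σ/√n = 29/√102 = 2.8714
Margin of error = 1.645 × 2.8714 = 4.7235
CI: x̄ ± margin = 161 ± 4.7235
CI: (156.2765, 165.7235)

Answer: (156.2765, 165.7235)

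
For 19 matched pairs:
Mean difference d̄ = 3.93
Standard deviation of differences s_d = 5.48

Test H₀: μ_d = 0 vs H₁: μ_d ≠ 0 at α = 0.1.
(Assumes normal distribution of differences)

df = n - 1 = 18
SE = s_d/√n = 5.48/√19 = 1.2572
t = d̄/SE = 3.93/1.2572 = 3.1260
Critical value: t_{0.05,18} = ±1.734
p-value ≈ 0.0058
Decision: reject H₀

Answer: t = 3.1260, reject H₀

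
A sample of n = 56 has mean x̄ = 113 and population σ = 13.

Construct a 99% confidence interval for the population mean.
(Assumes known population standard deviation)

Confidence level: 99%, α = 0.01
z_0.005 = 2.576
SE = σ/√n = 13/√56 = 1.7372
Margin of error = 2.576 × 1.7372 = 4.4750
CI: x̄ ± margin = 113 ± 4.4750
CI: (108.5250, 117.4750)

Answer: (108.5250, 117.4750)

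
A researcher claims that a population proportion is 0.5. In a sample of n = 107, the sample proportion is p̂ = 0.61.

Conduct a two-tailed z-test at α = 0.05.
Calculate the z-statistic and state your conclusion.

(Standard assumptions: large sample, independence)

Answer: z = 2.2757, reject H₀

Derivation:
H₀: p = 0.5, H₁: p ≠ 0.5
Standard error: SE = √(p₀(1-p₀)/n) = √(0.5×0.5/107) = 0.048337
z-statistic: z = (p̂ - p₀)/SE = (0.61 - 0.5)/0.048337 = 2.2757
Critical value: z_0.025 = ±1.960
p-value = 0.0229
Decision: reject H₀ at α = 0.05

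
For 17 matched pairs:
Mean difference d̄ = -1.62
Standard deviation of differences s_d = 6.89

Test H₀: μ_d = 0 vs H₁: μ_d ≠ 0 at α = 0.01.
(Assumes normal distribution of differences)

Answer: t = -0.9694, fail to reject H₀

Derivation:
df = n - 1 = 16
SE = s_d/√n = 6.89/√17 = 1.6711
t = d̄/SE = -1.62/1.6711 = -0.9694
Critical value: t_{0.005,16} = ±2.921
p-value ≈ 0.3468
Decision: fail to reject H₀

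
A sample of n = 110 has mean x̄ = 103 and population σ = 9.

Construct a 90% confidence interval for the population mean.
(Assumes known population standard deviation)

Confidence level: 90%, α = 0.1
z_0.05 = 1.645
SE = σ/√n = 9/√110 = 0.8581
Margin of error = 1.645 × 0.8581 = 1.4116
CI: x̄ ± margin = 103 ± 1.4116
CI: (101.5884, 104.4116)

Answer: (101.5884, 104.4116)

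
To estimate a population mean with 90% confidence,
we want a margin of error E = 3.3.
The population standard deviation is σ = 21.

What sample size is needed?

z_0.05 = 1.645
n = (z×σ/E)² = (1.645×21/3.3)²
n = 109.5828
Round up: n = 110

Answer: n = 110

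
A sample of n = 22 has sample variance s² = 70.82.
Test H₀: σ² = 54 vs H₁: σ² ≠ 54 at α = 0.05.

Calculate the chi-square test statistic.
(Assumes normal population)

Answer: χ² = 27.5411, fail to reject H₀

Derivation:
df = n - 1 = 21
χ² = (n-1)s²/σ₀² = 21×70.82/54 = 27.5411
Critical values: χ²_{0.975,21} = 10.283, χ²_{0.025,21} = 35.479
Rejection region: χ² < 10.283 or χ² > 35.479
Decision: fail to reject H₀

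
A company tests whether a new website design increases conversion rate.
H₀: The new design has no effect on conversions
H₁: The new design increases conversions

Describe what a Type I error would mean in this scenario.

Answer: Switching to a new design that doesn't actually help

Derivation:
A Type I error (probability α) occurs when we reject a true H₀.
A Type II error (probability β) occurs when we fail to reject a false H₀.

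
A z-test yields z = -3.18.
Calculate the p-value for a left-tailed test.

Answer: p-value ≈ 0.0007

Derivation:
For z = -3.18:
p = P(Z < -3.18) = Φ(-3.18) = 0.0007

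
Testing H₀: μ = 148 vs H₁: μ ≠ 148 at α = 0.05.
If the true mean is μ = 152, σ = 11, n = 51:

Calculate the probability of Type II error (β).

SE = σ/√n = 11/√51 = 1.5403
Critical values: μ₀ ± z_0.025×SE = 148 ± 1.960×1.5403
Acceptance region: (144.9810, 151.0190)
Under H₁ (μ = 152): z_high = (151.0190 - 152)/1.5403 = -0.6369, z_low = (144.9810 - 152)/1.5403 = -4.5569
β = P(not reject | H₁) = Φ(-0.6369) - Φ(-4.5569) ≈ 0.2621

Answer: β ≈ 0.2621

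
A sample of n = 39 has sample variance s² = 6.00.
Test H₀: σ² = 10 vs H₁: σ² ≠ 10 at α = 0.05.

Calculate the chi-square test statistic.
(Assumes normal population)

df = n - 1 = 38
χ² = (n-1)s²/σ₀² = 38×6.00/10 = 22.8000
Critical values: χ²_{0.975,38} = 22.878, χ²_{0.025,38} = 56.896
Rejection region: χ² < 22.878 or χ² > 56.896
Decision: reject H₀

Answer: χ² = 22.8000, reject H₀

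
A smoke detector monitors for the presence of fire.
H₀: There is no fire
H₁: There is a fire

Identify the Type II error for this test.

Answer: The alarm fails to sound when there actually is a fire

Derivation:
Type I error: rejecting H₀ when it is actually true (false positive).
Type II error: failing to reject H₀ when H₁ is actually true (false negative).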